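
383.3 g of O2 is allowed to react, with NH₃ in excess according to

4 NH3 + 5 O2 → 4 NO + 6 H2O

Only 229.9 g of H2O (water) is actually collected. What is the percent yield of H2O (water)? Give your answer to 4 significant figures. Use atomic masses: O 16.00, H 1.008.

M(O2) = 2(16.00) = 32.00 g/mol.
M(H2O) = 2(1.008) + 16.00 = 18.016 g/mol.
n(O2) = 383.30 g / 32.00 g/mol = 11.978 mol.
From the equation the O2:H2O mole ratio is 5:6, so n(H2O) = 11.978 × 6/5 = 14.374 mol.
Mass of H2O = 14.374 mol × 18.016 g/mol = 258.96 g.
This is the theoretical yield. Percent yield = 229.9 g / 258.96 g × 100% = 88.779%.

88.78 %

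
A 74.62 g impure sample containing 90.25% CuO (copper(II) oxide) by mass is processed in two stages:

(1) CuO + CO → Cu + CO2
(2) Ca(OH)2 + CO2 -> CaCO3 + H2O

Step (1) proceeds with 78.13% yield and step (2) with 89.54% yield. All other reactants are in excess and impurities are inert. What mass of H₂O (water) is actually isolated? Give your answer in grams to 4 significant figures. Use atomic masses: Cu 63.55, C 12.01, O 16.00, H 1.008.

10.67 g

Pure CuO = 74.62 × 0.9025 = 67.345 g.
M(CuO) = 63.55 + 16.00 = 79.55 g/mol.
M(H2O) = 2(1.008) + 16.00 = 18.016 g/mol.
n(CuO) = 67.345 / 79.55 = 0.84657 mol.
Step 1 (CuO:CO2 = 1:1): theoretical n(CO2) = 0.84657 mol; at 78.13% yield, n(CO2) = 0.66142 mol.
Step 2 (CO2:H2O = 1:1): theoretical n(H2O) = 0.66142 mol, so theoretical mass = 0.66142 × 18.016 = 11.916 g.
At 89.54% yield, actual mass of H2O = 11.916 × 0.8954 = 10.670 g.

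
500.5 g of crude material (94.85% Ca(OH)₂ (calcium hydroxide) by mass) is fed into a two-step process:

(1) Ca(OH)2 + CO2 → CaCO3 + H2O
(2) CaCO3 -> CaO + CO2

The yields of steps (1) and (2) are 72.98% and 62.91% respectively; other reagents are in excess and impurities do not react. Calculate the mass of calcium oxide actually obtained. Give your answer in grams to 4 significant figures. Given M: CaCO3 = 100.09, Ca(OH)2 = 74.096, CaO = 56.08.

165.0 g

Pure Ca(OH)2 = 500.5 × 0.9485 = 474.72 g.
n(Ca(OH)2) = 474.72 / 74.096 = 6.4069 mol.
Step 1 (Ca(OH)2:CaCO3 = 1:1): theoretical n(CaCO3) = 6.4069 mol; at 72.98% yield, n(CaCO3) = 4.6757 mol.
Step 2 (CaCO3:CaO = 1:1): theoretical n(CaO) = 4.6757 mol, so theoretical mass = 4.6757 × 56.08 = 262.22 g.
At 62.91% yield, actual mass of CaO = 262.22 × 0.6291 = 164.96 g.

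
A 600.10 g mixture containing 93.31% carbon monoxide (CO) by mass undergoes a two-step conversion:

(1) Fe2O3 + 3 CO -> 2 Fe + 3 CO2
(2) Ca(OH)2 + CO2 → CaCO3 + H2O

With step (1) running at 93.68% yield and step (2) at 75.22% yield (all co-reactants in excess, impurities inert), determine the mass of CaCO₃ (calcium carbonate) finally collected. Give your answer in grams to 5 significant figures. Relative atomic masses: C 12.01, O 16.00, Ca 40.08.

Pure CO = 600.10 × 0.9331 = 559.953 g.
M(CO) = 12.01 + 16.00 = 28.01 g/mol.
M(CaCO3) = 40.08 + 12.01 + 3(16.00) = 100.09 g/mol.
n(CO) = 559.953 / 28.01 = 19.9912 mol.
Step 1 (CO:CO2 = 3:3): theoretical n(CO2) = 19.9912 mol; at 93.68% yield, n(CO2) = 18.7277 mol.
Step 2 (CO2:CaCO3 = 1:1): theoretical n(CaCO3) = 18.7277 mol, so theoretical mass = 18.7277 × 100.09 = 1874.46 g.
At 75.22% yield, actual mass of CaCO3 = 1874.46 × 0.7522 = 1409.97 g.

1410.0 g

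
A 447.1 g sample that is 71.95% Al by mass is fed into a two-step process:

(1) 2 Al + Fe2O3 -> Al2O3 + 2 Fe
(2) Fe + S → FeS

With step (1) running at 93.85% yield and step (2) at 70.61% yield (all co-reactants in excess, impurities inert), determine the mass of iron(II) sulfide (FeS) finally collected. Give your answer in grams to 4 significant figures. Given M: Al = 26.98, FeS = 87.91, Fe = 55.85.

Pure Al = 447.1 × 0.7195 = 321.69 g.
n(Al) = 321.69 / 26.98 = 11.923 mol.
Step 1 (Al:Fe = 2:2): theoretical n(Fe) = 11.923 mol; at 93.85% yield, n(Fe) = 11.190 mol.
Step 2 (Fe:FeS = 1:1): theoretical n(FeS) = 11.190 mol, so theoretical mass = 11.190 × 87.91 = 983.71 g.
At 70.61% yield, actual mass of FeS = 983.71 × 0.7061 = 694.60 g.

694.6 g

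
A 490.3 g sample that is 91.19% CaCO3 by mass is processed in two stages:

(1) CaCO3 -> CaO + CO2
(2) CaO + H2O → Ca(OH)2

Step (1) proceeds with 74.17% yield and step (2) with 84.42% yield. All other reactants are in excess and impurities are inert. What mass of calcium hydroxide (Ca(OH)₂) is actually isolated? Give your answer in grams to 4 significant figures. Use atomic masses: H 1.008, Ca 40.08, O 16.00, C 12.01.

207.2 g

Pure CaCO3 = 490.3 × 0.9119 = 447.10 g.
M(CaCO3) = 40.08 + 12.01 + 3(16.00) = 100.09 g/mol.
M(Ca(OH)2) = 40.08 + 2(16.00) + 2(1.008) = 74.096 g/mol.
n(CaCO3) = 447.10 / 100.09 = 4.4670 mol.
Step 1 (CaCO3:CaO = 1:1): theoretical n(CaO) = 4.4670 mol; at 74.17% yield, n(CaO) = 3.3132 mol.
Step 2 (CaO:Ca(OH)2 = 1:1): theoretical n(Ca(OH)2) = 3.3132 mol, so theoretical mass = 3.3132 × 74.096 = 245.49 g.
At 84.42% yield, actual mass of Ca(OH)2 = 245.49 × 0.8442 = 207.25 g.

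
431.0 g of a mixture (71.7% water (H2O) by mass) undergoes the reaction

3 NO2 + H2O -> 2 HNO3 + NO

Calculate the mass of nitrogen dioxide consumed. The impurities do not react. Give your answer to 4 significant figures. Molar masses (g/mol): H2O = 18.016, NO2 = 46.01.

2368 g

Mass of pure H2O = 431.0 g × 0.717 = 309.03 g.
n(H2O) = 309.03 g / 18.016 g/mol = 17.153 mol.
From the equation the H2O:NO2 mole ratio is 1:3, so n(NO2) = 17.153 × 3/1 = 51.459 mol.
Mass of NO2 = 51.459 mol × 46.01 g/mol = 2367.6 g.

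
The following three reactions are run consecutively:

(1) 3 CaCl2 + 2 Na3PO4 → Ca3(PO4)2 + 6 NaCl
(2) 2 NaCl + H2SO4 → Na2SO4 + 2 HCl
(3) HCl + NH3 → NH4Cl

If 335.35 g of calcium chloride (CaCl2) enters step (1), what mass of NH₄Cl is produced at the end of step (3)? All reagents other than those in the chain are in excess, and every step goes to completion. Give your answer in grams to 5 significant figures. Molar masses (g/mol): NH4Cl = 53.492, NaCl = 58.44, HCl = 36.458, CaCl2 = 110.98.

323.28 g

n(CaCl2) = 335.35 / 110.98 = 3.02172 mol.
Reaction (1): CaCl2→NaCl ratio 3:6 ⇒ n(NaCl) = 6.04343 mol.
Reaction (2): NaCl→HCl ratio 2:2 ⇒ n(HCl) = 6.04343 mol.
Reaction (3): HCl→NH4Cl ratio 1:1 ⇒ n(NH4Cl) = 6.04343 mol.
Mass of NH4Cl = 6.04343 × 53.492 = 323.275 g.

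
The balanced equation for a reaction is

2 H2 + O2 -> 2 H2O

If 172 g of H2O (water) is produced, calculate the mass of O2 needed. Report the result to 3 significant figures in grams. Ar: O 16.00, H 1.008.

M(H2O) = 2(1.008) + 16.00 = 18.016 g/mol.
M(O2) = 2(16.00) = 32.00 g/mol.
n(H2O) = 172.0 g / 18.016 g/mol = 9.547 mol.
From the equation the H2O:O2 mole ratio is 2:1, so n(O2) = 9.547 × 1/2 = 4.774 mol.
Mass of O2 = 4.774 mol × 32.00 g/mol = 152.8 g.

153 g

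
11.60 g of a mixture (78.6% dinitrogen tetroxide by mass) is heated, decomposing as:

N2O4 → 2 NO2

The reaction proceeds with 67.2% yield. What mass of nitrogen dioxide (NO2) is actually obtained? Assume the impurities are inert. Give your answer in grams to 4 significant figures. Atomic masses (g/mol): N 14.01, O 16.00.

Pure N2O4 available = 11.60 g × 0.786 = 9.1176 g.
M(N2O4) = 2(14.01) + 4(16.00) = 92.02 g/mol.
M(NO2) = 14.01 + 2(16.00) = 46.01 g/mol.
n(N2O4) = 9.1176 g / 92.02 g/mol = 0.099083 mol.
From the equation the N2O4:NO2 mole ratio is 1:2, so n(NO2) = 0.099083 × 2/1 = 0.19817 mol.
Mass of NO2 = 0.19817 mol × 46.01 g/mol = 9.1176 g.
Actual mass collected = 9.1176 g × 0.672 = 6.1270 g.

6.127 g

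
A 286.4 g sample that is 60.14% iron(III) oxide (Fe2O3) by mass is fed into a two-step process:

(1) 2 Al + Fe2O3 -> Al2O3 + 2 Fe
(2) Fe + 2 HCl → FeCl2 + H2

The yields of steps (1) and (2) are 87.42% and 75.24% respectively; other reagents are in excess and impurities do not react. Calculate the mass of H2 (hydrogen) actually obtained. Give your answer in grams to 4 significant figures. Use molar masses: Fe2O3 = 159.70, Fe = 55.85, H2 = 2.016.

2.860 g

Pure Fe2O3 = 286.4 × 0.6014 = 172.24 g.
n(Fe2O3) = 172.24 / 159.70 = 1.0785 mol.
Step 1 (Fe2O3:Fe = 1:2): theoretical n(Fe) = 2.1571 mol; at 87.42% yield, n(Fe) = 1.8857 mol.
Step 2 (Fe:H2 = 1:1): theoretical n(H2) = 1.8857 mol, so theoretical mass = 1.8857 × 2.016 = 3.8016 g.
At 75.24% yield, actual mass of H2 = 3.8016 × 0.7524 = 2.8603 g.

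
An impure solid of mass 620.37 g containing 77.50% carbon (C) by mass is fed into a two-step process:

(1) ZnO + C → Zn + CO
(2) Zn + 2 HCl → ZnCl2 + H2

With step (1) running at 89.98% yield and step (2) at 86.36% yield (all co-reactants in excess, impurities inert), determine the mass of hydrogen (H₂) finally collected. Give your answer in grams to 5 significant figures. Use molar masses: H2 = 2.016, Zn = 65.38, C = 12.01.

Pure C = 620.37 × 0.7750 = 480.787 g.
n(C) = 480.787 / 12.01 = 40.0322 mol.
Step 1 (C:Zn = 1:1): theoretical n(Zn) = 40.0322 mol; at 89.98% yield, n(Zn) = 36.0210 mol.
Step 2 (Zn:H2 = 1:1): theoretical n(H2) = 36.0210 mol, so theoretical mass = 36.0210 × 2.016 = 72.6183 g.
At 86.36% yield, actual mass of H2 = 72.6183 × 0.8636 = 62.7132 g.

62.713 g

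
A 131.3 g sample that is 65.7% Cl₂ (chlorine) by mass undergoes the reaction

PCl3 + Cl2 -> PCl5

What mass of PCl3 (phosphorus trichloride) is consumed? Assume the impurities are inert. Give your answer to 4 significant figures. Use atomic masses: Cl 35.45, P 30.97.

167.1 g

Mass of pure Cl2 = 131.3 g × 0.657 = 86.264 g.
M(Cl2) = 2(35.45) = 70.90 g/mol.
M(PCl3) = 30.97 + 3(35.45) = 137.32 g/mol.
n(Cl2) = 86.264 g / 70.90 g/mol = 1.2167 mol.
From the equation the Cl2:PCl3 mole ratio is 1:1, so n(PCl3) = 1.2167 × 1/1 = 1.2167 mol.
Mass of PCl3 = 1.2167 mol × 137.32 g/mol = 167.08 g.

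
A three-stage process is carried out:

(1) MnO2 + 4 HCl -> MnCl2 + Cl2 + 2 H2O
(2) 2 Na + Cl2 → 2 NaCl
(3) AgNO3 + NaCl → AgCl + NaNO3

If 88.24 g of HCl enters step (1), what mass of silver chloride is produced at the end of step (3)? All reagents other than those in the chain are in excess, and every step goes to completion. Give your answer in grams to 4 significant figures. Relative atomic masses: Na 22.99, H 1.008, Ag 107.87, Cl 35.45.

173.4 g

M(HCl) = 1.008 + 35.45 = 36.458 g/mol.
M(AgCl) = 107.87 + 35.45 = 143.32 g/mol.
n(HCl) = 88.24 / 36.458 = 2.4203 mol.
Reaction (1): HCl→Cl2 ratio 4:1 ⇒ n(Cl2) = 0.60508 mol.
Reaction (2): Cl2→NaCl ratio 1:2 ⇒ n(NaCl) = 1.2102 mol.
Reaction (3): NaCl→AgCl ratio 1:1 ⇒ n(AgCl) = 1.2102 mol.
Mass of AgCl = 1.2102 × 143.32 = 173.44 g.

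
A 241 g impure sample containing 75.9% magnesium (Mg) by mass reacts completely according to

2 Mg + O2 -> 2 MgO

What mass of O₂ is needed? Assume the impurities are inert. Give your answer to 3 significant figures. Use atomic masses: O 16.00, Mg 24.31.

120 g

Mass of pure Mg = 241 g × 0.759 = 182.9 g.
M(Mg) = 24.31 g/mol.
M(O2) = 2(16.00) = 32.00 g/mol.
n(Mg) = 182.9 g / 24.31 g/mol = 7.524 mol.
From the equation the Mg:O2 mole ratio is 2:1, so n(O2) = 7.524 × 1/2 = 3.762 mol.
Mass of O2 = 3.762 mol × 32.00 g/mol = 120.4 g.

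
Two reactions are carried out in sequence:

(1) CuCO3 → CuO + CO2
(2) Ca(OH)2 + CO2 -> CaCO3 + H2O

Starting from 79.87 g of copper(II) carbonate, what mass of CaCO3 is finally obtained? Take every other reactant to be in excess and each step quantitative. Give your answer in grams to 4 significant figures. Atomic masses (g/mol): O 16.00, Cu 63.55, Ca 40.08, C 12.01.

64.70 g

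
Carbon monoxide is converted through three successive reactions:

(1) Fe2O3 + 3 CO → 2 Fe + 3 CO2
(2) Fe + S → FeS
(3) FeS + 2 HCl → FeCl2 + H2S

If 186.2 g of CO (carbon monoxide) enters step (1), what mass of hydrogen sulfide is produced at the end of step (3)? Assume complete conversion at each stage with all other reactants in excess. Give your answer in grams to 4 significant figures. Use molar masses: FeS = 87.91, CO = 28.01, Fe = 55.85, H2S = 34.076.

151.0 g

n(CO) = 186.2 / 28.01 = 6.6476 mol.
Reaction (1): CO→Fe ratio 3:2 ⇒ n(Fe) = 4.4318 mol.
Reaction (2): Fe→FeS ratio 1:1 ⇒ n(FeS) = 4.4318 mol.
Reaction (3): FeS→H2S ratio 1:1 ⇒ n(H2S) = 4.4318 mol.
Mass of H2S = 4.4318 × 34.076 = 151.02 g.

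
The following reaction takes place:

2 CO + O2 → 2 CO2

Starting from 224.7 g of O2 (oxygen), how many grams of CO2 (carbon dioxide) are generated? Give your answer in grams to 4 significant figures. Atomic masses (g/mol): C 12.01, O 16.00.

M(O2) = 2(16.00) = 32.00 g/mol.
M(CO2) = 12.01 + 2(16.00) = 44.01 g/mol.
n(O2) = 224.70 g / 32.00 g/mol = 7.0219 mol.
From the equation the O2:CO2 mole ratio is 1:2, so n(CO2) = 7.0219 × 2/1 = 14.044 mol.
Mass of CO2 = 14.044 mol × 44.01 g/mol = 618.07 g.

618.1 g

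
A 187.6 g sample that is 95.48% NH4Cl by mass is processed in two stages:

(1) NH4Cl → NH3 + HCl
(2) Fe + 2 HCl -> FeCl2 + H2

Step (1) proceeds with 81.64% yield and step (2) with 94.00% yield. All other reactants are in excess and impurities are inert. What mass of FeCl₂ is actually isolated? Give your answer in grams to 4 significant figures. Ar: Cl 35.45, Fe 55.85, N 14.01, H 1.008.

162.9 g

Pure NH4Cl = 187.6 × 0.9548 = 179.12 g.
M(NH4Cl) = 14.01 + 4(1.008) + 35.45 = 53.492 g/mol.
M(FeCl2) = 55.85 + 2(35.45) = 126.75 g/mol.
n(NH4Cl) = 179.12 / 53.492 = 3.3485 mol.
Step 1 (NH4Cl:HCl = 1:1): theoretical n(HCl) = 3.3485 mol; at 81.64% yield, n(HCl) = 2.7338 mol.
Step 2 (HCl:FeCl2 = 2:1): theoretical n(FeCl2) = 1.3669 mol, so theoretical mass = 1.3669 × 126.75 = 173.25 g.
At 94.00% yield, actual mass of FeCl2 = 173.25 × 0.9400 = 162.86 g.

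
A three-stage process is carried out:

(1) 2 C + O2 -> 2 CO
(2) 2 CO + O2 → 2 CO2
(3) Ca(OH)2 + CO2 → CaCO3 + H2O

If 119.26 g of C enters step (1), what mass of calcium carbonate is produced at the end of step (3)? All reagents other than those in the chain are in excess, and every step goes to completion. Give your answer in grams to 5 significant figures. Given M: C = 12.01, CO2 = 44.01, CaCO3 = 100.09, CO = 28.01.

n(C) = 119.26 / 12.01 = 9.93006 mol.
Reaction (1): C→CO ratio 2:2 ⇒ n(CO) = 9.93006 mol.
Reaction (2): CO→CO2 ratio 2:2 ⇒ n(CO2) = 9.93006 mol.
Reaction (3): CO2→CaCO3 ratio 1:1 ⇒ n(CaCO3) = 9.93006 mol.
Mass of CaCO3 = 9.93006 × 100.09 = 993.900 g.

993.90 g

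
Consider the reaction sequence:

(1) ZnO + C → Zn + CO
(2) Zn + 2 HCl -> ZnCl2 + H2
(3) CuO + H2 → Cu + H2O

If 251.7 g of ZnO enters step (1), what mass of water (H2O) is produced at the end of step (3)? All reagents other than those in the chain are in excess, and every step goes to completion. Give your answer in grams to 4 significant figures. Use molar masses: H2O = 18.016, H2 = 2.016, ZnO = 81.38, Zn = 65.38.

55.72 g

n(ZnO) = 251.7 / 81.38 = 3.0929 mol.
Reaction (1): ZnO→Zn ratio 1:1 ⇒ n(Zn) = 3.0929 mol.
Reaction (2): Zn→H2 ratio 1:1 ⇒ n(H2) = 3.0929 mol.
Reaction (3): H2→H2O ratio 1:1 ⇒ n(H2O) = 3.0929 mol.
Mass of H2O = 3.0929 × 18.016 = 55.722 g.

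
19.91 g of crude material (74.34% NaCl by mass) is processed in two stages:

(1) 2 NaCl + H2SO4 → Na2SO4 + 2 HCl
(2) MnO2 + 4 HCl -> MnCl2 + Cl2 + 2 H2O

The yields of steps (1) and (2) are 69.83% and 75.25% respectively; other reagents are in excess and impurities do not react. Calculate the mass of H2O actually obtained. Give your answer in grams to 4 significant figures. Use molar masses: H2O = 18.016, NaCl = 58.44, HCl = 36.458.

Pure NaCl = 19.91 × 0.7434 = 14.801 g.
n(NaCl) = 14.801 / 58.44 = 0.25327 mol.
Step 1 (NaCl:HCl = 2:2): theoretical n(HCl) = 0.25327 mol; at 69.83% yield, n(HCl) = 0.17686 mol.
Step 2 (HCl:H2O = 4:2): theoretical n(H2O) = 0.088429 mol, so theoretical mass = 0.088429 × 18.016 = 1.5931 g.
At 75.25% yield, actual mass of H2O = 1.5931 × 0.7525 = 1.1988 g.

1.199 g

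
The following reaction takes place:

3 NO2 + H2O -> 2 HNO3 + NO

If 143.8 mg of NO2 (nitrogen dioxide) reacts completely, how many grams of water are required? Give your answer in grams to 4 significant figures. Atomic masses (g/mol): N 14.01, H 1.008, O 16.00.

0.01877 g

M(NO2) = 14.01 + 2(16.00) = 46.01 g/mol.
M(H2O) = 2(1.008) + 16.00 = 18.016 g/mol.
Convert: 143.8 mg = 0.14380 g.
n(NO2) = 0.14380 g / 46.01 g/mol = 0.0031254 mol.
From the equation the NO2:H2O mole ratio is 3:1, so n(H2O) = 0.0031254 × 1/3 = 0.0010418 mol.
Mass of H2O = 0.0010418 mol × 18.016 g/mol = 0.018769 g.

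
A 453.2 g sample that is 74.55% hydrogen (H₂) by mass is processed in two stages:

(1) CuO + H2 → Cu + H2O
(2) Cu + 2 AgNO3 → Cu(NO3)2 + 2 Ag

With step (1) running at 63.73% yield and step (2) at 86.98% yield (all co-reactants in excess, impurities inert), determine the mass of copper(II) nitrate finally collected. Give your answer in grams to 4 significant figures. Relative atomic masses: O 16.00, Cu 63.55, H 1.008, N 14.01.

Pure H2 = 453.2 × 0.7455 = 337.86 g.
M(H2) = 2(1.008) = 2.016 g/mol.
M(Cu(NO3)2) = 63.55 + 2(14.01) + 6(16.00) = 187.57 g/mol.
n(H2) = 337.86 / 2.016 = 167.59 mol.
Step 1 (H2:Cu = 1:1): theoretical n(Cu) = 167.59 mol; at 63.73% yield, n(Cu) = 106.80 mol.
Step 2 (Cu:Cu(NO3)2 = 1:1): theoretical n(Cu(NO3)2) = 106.80 mol, so theoretical mass = 106.80 × 187.57 = 20033 g.
At 86.98% yield, actual mass of Cu(NO3)2 = 20033 × 0.8698 = 17425 g.

17430 g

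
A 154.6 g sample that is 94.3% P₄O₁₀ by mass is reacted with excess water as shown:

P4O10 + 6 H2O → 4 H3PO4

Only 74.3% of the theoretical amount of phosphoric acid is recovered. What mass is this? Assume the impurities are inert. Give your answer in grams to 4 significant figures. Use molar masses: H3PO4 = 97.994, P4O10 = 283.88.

Pure P4O10 available = 154.6 g × 0.943 = 145.79 g.
n(P4O10) = 145.79 g / 283.88 g/mol = 0.51355 mol.
From the equation the P4O10:H3PO4 mole ratio is 1:4, so n(H3PO4) = 0.51355 × 4/1 = 2.0542 mol.
Mass of H3PO4 = 2.0542 mol × 97.994 g/mol = 201.30 g.
Actual mass collected = 201.30 g × 0.743 = 149.57 g.

149.6 g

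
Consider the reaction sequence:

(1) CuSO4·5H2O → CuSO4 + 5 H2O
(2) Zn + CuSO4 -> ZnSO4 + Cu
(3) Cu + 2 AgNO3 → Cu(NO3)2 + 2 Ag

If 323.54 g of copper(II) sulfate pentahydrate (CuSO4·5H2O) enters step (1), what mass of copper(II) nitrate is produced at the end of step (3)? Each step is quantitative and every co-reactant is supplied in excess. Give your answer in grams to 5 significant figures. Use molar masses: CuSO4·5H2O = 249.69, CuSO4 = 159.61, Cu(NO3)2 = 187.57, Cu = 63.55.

243.05 g

n(CuSO4·5H2O) = 323.54 / 249.69 = 1.29577 mol.
Reaction (1): CuSO4·5H2O→CuSO4 ratio 1:1 ⇒ n(CuSO4) = 1.29577 mol.
Reaction (2): CuSO4→Cu ratio 1:1 ⇒ n(Cu) = 1.29577 mol.
Reaction (3): Cu→Cu(NO3)2 ratio 1:1 ⇒ n(Cu(NO3)2) = 1.29577 mol.
Mass of Cu(NO3)2 = 1.29577 × 187.57 = 243.047 g.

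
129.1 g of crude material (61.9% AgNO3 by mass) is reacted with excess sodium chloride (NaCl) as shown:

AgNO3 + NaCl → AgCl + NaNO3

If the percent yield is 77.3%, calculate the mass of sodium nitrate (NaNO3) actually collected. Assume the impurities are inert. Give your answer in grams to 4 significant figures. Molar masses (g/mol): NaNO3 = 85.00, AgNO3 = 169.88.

Pure AgNO3 available = 129.1 g × 0.619 = 79.913 g.
n(AgNO3) = 79.913 g / 169.88 g/mol = 0.47041 mol.
From the equation the AgNO3:NaNO3 mole ratio is 1:1, so n(NaNO3) = 0.47041 × 1/1 = 0.47041 mol.
Mass of NaNO3 = 0.47041 mol × 85.00 g/mol = 39.985 g.
Actual mass collected = 39.985 g × 0.773 = 30.908 g.

30.91 g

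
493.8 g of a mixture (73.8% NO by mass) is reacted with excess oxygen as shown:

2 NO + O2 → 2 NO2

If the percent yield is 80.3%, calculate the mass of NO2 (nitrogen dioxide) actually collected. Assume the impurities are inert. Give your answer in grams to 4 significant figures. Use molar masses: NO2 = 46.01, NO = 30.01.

448.7 g

Pure NO available = 493.8 g × 0.738 = 364.42 g.
n(NO) = 364.42 g / 30.01 g/mol = 12.143 mol.
From the equation the NO:NO2 mole ratio is 2:2, so n(NO2) = 12.143 × 2/2 = 12.143 mol.
Mass of NO2 = 12.143 mol × 46.01 g/mol = 558.72 g.
Actual mass collected = 558.72 g × 0.803 = 448.65 g.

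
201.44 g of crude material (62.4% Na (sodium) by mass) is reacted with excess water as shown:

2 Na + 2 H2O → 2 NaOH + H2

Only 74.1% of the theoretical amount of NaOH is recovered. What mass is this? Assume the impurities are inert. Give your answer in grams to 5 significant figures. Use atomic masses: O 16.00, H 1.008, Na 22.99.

162.05 g

Pure Na available = 201.44 g × 0.624 = 125.699 g.
M(Na) = 22.99 g/mol.
M(NaOH) = 22.99 + 16.00 + 1.008 = 39.998 g/mol.
n(Na) = 125.699 g / 22.99 g/mol = 5.46753 mol.
From the equation the Na:NaOH mole ratio is 2:2, so n(NaOH) = 5.46753 × 2/2 = 5.46753 mol.
Mass of NaOH = 5.46753 mol × 39.998 g/mol = 218.690 g.
Actual mass collected = 218.690 g × 0.741 = 162.050 g.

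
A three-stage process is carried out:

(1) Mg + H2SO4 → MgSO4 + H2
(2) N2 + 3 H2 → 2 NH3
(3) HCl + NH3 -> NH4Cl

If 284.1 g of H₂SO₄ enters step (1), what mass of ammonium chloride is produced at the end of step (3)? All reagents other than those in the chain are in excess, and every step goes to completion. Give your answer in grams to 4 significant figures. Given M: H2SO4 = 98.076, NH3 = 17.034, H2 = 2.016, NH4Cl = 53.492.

103.3 g

n(H2SO4) = 284.1 / 98.076 = 2.8967 mol.
Reaction (1): H2SO4→H2 ratio 1:1 ⇒ n(H2) = 2.8967 mol.
Reaction (2): H2→NH3 ratio 3:2 ⇒ n(NH3) = 1.9312 mol.
Reaction (3): NH3→NH4Cl ratio 1:1 ⇒ n(NH4Cl) = 1.9312 mol.
Mass of NH4Cl = 1.9312 × 53.492 = 103.30 g.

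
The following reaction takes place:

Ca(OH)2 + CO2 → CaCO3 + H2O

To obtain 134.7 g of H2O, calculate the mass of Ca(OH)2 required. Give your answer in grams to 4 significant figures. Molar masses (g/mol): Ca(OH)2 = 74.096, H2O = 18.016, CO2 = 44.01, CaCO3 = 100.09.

554.0 g

n(H2O) = 134.70 g / 18.016 g/mol = 7.4767 mol.
From the equation the H2O:Ca(OH)2 mole ratio is 1:1, so n(Ca(OH)2) = 7.4767 × 1/1 = 7.4767 mol.
Mass of Ca(OH)2 = 7.4767 mol × 74.096 g/mol = 553.99 g.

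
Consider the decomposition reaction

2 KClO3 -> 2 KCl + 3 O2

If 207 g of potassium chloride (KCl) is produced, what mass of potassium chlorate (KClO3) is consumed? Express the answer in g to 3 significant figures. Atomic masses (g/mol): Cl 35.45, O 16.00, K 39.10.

340 g

M(KCl) = 39.10 + 35.45 = 74.55 g/mol.
M(KClO3) = 39.10 + 35.45 + 3(16.00) = 122.55 g/mol.
n(KCl) = 207.0 g / 74.55 g/mol = 2.777 mol.
From the equation the KCl:KClO3 mole ratio is 2:2, so n(KClO3) = 2.777 × 2/2 = 2.777 mol.
Mass of KClO3 = 2.777 mol × 122.55 g/mol = 340.3 g.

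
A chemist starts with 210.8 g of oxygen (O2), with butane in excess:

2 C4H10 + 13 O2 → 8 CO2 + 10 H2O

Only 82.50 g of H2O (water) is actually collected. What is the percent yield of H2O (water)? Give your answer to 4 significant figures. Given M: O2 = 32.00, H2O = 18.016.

90.37 %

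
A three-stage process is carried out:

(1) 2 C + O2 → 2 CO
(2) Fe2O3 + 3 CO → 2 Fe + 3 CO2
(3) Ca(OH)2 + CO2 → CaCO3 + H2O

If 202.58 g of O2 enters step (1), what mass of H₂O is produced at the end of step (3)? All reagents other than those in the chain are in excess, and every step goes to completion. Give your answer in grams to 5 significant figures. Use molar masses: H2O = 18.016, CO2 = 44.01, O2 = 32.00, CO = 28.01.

228.11 g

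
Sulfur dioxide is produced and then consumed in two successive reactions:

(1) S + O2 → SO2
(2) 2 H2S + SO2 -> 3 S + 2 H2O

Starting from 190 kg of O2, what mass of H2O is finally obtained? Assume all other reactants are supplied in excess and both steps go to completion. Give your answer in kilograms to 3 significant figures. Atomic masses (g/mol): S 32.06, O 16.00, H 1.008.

M(O2) = 2(16.00) = 32.00 g/mol.
M(H2O) = 2(1.008) + 16.00 = 18.016 g/mol.
190 kg = 190000 g.
n(O2) = 190000 / 32.00 = 5938 mol.
Step 1 gives a 1:1 ratio of O2 to SO2, so n(SO2) = 5938 mol.
In step 2 the SO2:H2O ratio is 1:2, so n(H2O) = 11880 mol.
Mass of H2O = 11880 × 18.016 = 213900 g = 214 kg.

214 kg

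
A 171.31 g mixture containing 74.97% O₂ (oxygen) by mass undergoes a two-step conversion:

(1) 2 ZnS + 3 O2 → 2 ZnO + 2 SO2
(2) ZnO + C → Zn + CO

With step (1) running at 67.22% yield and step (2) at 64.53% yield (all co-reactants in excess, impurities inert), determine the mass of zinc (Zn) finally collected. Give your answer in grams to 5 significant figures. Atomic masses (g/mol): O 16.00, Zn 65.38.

75.881 g

Pure O2 = 171.31 × 0.7497 = 128.431 g.
M(O2) = 2(16.00) = 32.00 g/mol.
M(Zn) = 65.38 g/mol.
n(O2) = 128.431 / 32.00 = 4.01347 mol.
Step 1 (O2:ZnO = 3:2): theoretical n(ZnO) = 2.67565 mol; at 67.22% yield, n(ZnO) = 1.79857 mol.
Step 2 (ZnO:Zn = 1:1): theoretical n(Zn) = 1.79857 mol, so theoretical mass = 1.79857 × 65.38 = 117.591 g.
At 64.53% yield, actual mass of Zn = 117.591 × 0.6453 = 75.8812 g.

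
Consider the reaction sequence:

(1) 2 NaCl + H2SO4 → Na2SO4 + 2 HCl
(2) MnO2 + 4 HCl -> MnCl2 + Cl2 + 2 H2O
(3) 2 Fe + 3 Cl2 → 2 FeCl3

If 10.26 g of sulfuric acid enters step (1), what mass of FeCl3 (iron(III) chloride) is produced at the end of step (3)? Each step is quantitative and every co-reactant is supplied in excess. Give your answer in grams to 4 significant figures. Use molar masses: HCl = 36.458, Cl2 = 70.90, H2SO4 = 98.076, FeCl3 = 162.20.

5.656 g

n(H2SO4) = 10.26 / 98.076 = 0.10461 mol.
Reaction (1): H2SO4→HCl ratio 1:2 ⇒ n(HCl) = 0.20923 mol.
Reaction (2): HCl→Cl2 ratio 4:1 ⇒ n(Cl2) = 0.052306 mol.
Reaction (3): Cl2→FeCl3 ratio 3:2 ⇒ n(FeCl3) = 0.034871 mol.
Mass of FeCl3 = 0.034871 × 162.20 = 5.6561 g.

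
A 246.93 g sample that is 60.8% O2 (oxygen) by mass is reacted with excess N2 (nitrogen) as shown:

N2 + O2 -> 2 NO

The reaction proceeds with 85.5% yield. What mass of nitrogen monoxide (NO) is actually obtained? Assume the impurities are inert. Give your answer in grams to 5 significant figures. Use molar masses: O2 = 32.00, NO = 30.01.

Pure O2 available = 246.93 g × 0.608 = 150.133 g.
n(O2) = 150.133 g / 32.00 g/mol = 4.69167 mol.
From the equation the O2:NO mole ratio is 1:2, so n(NO) = 4.69167 × 2/1 = 9.38334 mol.
Mass of NO = 9.38334 mol × 30.01 g/mol = 281.594 g.
Actual mass collected = 281.594 g × 0.855 = 240.763 g.

240.76 g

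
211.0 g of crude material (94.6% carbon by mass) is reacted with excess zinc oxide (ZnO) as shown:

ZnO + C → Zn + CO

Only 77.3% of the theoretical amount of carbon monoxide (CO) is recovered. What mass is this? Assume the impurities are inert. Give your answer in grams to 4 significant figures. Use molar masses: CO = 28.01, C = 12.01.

359.9 g

Pure C available = 211.0 g × 0.946 = 199.61 g.
n(C) = 199.61 g / 12.01 g/mol = 16.620 mol.
From the equation the C:CO mole ratio is 1:1, so n(CO) = 16.620 × 1/1 = 16.620 mol.
Mass of CO = 16.620 mol × 28.01 g/mol = 465.53 g.
Actual mass collected = 465.53 g × 0.773 = 359.85 g.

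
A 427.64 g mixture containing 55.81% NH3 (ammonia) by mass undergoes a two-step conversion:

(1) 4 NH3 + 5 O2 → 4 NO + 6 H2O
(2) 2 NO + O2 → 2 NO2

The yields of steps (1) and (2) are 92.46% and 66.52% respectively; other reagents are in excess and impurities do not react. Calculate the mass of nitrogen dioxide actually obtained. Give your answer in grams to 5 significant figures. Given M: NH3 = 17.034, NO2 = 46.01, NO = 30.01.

Pure NH3 = 427.64 × 0.5581 = 238.666 g.
n(NH3) = 238.666 / 17.034 = 14.0111 mol.
Step 1 (NH3:NO = 4:4): theoretical n(NO) = 14.0111 mol; at 92.46% yield, n(NO) = 12.9547 mol.
Step 2 (NO:NO2 = 2:2): theoretical n(NO2) = 12.9547 mol, so theoretical mass = 12.9547 × 46.01 = 596.046 g.
At 66.52% yield, actual mass of NO2 = 596.046 × 0.6652 = 396.490 g.

396.49 g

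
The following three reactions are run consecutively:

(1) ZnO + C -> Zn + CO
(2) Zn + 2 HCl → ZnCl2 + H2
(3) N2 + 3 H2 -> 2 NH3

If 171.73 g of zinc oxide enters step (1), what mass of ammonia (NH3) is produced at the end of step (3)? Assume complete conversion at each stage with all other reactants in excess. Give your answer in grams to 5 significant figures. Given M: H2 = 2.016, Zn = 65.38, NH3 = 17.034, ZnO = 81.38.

n(ZnO) = 171.73 / 81.38 = 2.11022 mol.
Reaction (1): ZnO→Zn ratio 1:1 ⇒ n(Zn) = 2.11022 mol.
Reaction (2): Zn→H2 ratio 1:1 ⇒ n(H2) = 2.11022 mol.
Reaction (3): H2→NH3 ratio 3:2 ⇒ n(NH3) = 1.40682 mol.
Mass of NH3 = 1.40682 × 17.034 = 23.9637 g.

23.964 g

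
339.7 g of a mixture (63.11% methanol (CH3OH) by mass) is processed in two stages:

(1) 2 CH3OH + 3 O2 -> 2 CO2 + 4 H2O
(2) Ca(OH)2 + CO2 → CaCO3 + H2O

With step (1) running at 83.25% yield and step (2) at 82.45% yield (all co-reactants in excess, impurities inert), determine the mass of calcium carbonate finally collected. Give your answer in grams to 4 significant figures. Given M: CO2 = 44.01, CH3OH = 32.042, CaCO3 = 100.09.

459.7 g

Pure CH3OH = 339.7 × 0.6311 = 214.38 g.
n(CH3OH) = 214.38 / 32.042 = 6.6907 mol.
Step 1 (CH3OH:CO2 = 2:2): theoretical n(CO2) = 6.6907 mol; at 83.25% yield, n(CO2) = 5.5700 mol.
Step 2 (CO2:CaCO3 = 1:1): theoretical n(CaCO3) = 5.5700 mol, so theoretical mass = 5.5700 × 100.09 = 557.51 g.
At 82.45% yield, actual mass of CaCO3 = 557.51 × 0.8245 = 459.66 g.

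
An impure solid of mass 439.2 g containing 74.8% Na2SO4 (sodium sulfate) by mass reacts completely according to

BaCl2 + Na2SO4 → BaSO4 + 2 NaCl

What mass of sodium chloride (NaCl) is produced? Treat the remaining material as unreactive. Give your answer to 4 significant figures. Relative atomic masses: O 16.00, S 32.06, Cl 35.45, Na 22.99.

270.3 g

Mass of pure Na2SO4 = 439.2 g × 0.748 = 328.52 g.
M(Na2SO4) = 2(22.99) + 32.06 + 4(16.00) = 142.04 g/mol.
M(NaCl) = 22.99 + 35.45 = 58.44 g/mol.
n(Na2SO4) = 328.52 g / 142.04 g/mol = 2.3129 mol.
From the equation the Na2SO4:NaCl mole ratio is 1:2, so n(NaCl) = 2.3129 × 2/1 = 4.6258 mol.
Mass of NaCl = 4.6258 mol × 58.44 g/mol = 270.33 g.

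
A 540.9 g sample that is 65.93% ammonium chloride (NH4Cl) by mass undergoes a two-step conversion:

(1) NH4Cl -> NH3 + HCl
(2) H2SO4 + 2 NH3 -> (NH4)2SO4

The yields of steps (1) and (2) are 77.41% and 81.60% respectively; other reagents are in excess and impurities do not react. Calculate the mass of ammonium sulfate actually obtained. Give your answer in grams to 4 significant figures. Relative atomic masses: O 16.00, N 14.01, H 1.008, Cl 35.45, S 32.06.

278.2 g

Pure NH4Cl = 540.9 × 0.6593 = 356.62 g.
M(NH4Cl) = 14.01 + 4(1.008) + 35.45 = 53.492 g/mol.
M((NH4)2SO4) = 2(14.01) + 8(1.008) + 32.06 + 4(16.00) = 132.144 g/mol.
n(NH4Cl) = 356.62 / 53.492 = 6.6667 mol.
Step 1 (NH4Cl:NH3 = 1:1): theoretical n(NH3) = 6.6667 mol; at 77.41% yield, n(NH3) = 5.1607 mol.
Step 2 (NH3:(NH4)2SO4 = 2:1): theoretical n((NH4)2SO4) = 2.5803 mol, so theoretical mass = 2.5803 × 132.144 = 340.98 g.
At 81.60% yield, actual mass of (NH4)2SO4 = 340.98 × 0.8160 = 278.24 g.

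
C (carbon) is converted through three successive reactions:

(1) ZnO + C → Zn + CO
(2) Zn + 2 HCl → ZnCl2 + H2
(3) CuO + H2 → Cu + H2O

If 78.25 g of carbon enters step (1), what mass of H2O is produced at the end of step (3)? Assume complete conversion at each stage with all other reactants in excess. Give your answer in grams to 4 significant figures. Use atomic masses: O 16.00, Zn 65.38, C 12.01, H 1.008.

117.4 g

M(C) = 12.01 g/mol.
M(H2O) = 2(1.008) + 16.00 = 18.016 g/mol.
n(C) = 78.25 / 12.01 = 6.5154 mol.
Reaction (1): C→Zn ratio 1:1 ⇒ n(Zn) = 6.5154 mol.
Reaction (2): Zn→H2 ratio 1:1 ⇒ n(H2) = 6.5154 mol.
Reaction (3): H2→H2O ratio 1:1 ⇒ n(H2O) = 6.5154 mol.
Mass of H2O = 6.5154 × 18.016 = 117.38 g.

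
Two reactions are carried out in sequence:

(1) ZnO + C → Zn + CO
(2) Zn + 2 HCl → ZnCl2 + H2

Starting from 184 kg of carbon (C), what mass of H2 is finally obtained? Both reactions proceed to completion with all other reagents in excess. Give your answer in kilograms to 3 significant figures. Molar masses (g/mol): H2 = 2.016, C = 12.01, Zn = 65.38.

184 kg = 184000 g.
n(C) = 184000 / 12.01 = 15320 mol.
Step 1 gives a 1:1 ratio of C to Zn, so n(Zn) = 15320 mol.
In step 2 the Zn:H2 ratio is 1:1, so n(H2) = 15320 mol.
Mass of H2 = 15320 × 2.016 = 30890 g = 30.9 kg.

30.9 kg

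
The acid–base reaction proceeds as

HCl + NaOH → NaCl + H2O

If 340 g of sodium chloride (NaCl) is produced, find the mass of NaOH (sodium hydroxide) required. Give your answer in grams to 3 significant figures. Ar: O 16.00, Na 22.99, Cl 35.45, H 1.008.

233 g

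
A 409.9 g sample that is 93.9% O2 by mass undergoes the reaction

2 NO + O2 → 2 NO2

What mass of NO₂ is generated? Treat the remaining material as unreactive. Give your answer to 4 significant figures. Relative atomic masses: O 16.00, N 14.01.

1107 g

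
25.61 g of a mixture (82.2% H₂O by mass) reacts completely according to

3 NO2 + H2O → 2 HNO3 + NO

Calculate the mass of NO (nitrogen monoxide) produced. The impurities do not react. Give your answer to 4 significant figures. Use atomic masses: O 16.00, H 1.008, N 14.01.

35.07 g

Mass of pure H2O = 25.61 g × 0.822 = 21.051 g.
M(H2O) = 2(1.008) + 16.00 = 18.016 g/mol.
M(NO) = 14.01 + 16.00 = 30.01 g/mol.
n(H2O) = 21.051 g / 18.016 g/mol = 1.1685 mol.
From the equation the H2O:NO mole ratio is 1:1, so n(NO) = 1.1685 × 1/1 = 1.1685 mol.
Mass of NO = 1.1685 mol × 30.01 g/mol = 35.066 g.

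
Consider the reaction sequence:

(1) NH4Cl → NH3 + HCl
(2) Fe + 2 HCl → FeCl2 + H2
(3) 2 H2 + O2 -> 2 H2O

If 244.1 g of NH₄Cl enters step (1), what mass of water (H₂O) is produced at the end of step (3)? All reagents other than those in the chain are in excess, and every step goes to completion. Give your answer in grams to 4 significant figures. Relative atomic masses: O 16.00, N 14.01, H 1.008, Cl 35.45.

M(NH4Cl) = 14.01 + 4(1.008) + 35.45 = 53.492 g/mol.
M(H2O) = 2(1.008) + 16.00 = 18.016 g/mol.
n(NH4Cl) = 244.1 / 53.492 = 4.5633 mol.
Reaction (1): NH4Cl→HCl ratio 1:1 ⇒ n(HCl) = 4.5633 mol.
Reaction (2): HCl→H2 ratio 2:1 ⇒ n(H2) = 2.2816 mol.
Reaction (3): H2→H2O ratio 2:2 ⇒ n(H2O) = 2.2816 mol.
Mass of H2O = 2.2816 × 18.016 = 41.106 g.

41.11 g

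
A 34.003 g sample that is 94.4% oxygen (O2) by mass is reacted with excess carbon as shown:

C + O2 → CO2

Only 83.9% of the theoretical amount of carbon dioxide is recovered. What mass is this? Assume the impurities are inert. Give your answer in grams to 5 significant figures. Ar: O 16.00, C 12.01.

37.038 g

Pure O2 available = 34.003 g × 0.944 = 32.0988 g.
M(O2) = 2(16.00) = 32.00 g/mol.
M(CO2) = 12.01 + 2(16.00) = 44.01 g/mol.
n(O2) = 32.0988 g / 32.00 g/mol = 1.00309 mol.
From the equation the O2:CO2 mole ratio is 1:1, so n(CO2) = 1.00309 × 1/1 = 1.00309 mol.
Mass of CO2 = 1.00309 mol × 44.01 g/mol = 44.1459 g.
Actual mass collected = 44.1459 g × 0.839 = 37.0384 g.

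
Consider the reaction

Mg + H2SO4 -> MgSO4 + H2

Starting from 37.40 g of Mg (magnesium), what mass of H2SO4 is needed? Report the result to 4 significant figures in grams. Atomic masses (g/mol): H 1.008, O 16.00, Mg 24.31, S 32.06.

M(Mg) = 24.31 g/mol.
M(H2SO4) = 2(1.008) + 32.06 + 4(16.00) = 98.076 g/mol.
n(Mg) = 37.400 g / 24.31 g/mol = 1.5385 mol.
From the equation the Mg:H2SO4 mole ratio is 1:1, so n(H2SO4) = 1.5385 × 1/1 = 1.5385 mol.
Mass of H2SO4 = 1.5385 mol × 98.076 g/mol = 150.89 g.

150.9 g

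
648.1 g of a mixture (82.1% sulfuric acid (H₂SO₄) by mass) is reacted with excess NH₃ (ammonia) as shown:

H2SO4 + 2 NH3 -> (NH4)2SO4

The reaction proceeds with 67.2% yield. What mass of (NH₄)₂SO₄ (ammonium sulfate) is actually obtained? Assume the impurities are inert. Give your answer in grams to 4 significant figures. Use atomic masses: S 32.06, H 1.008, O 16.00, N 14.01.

481.8 g

Pure H2SO4 available = 648.1 g × 0.821 = 532.09 g.
M(H2SO4) = 2(1.008) + 32.06 + 4(16.00) = 98.076 g/mol.
M((NH4)2SO4) = 2(14.01) + 8(1.008) + 32.06 + 4(16.00) = 132.144 g/mol.
n(H2SO4) = 532.09 g / 98.076 g/mol = 5.4253 mol.
From the equation the H2SO4:(NH4)2SO4 mole ratio is 1:1, so n((NH4)2SO4) = 5.4253 × 1/1 = 5.4253 mol.
Mass of (NH4)2SO4 = 5.4253 mol × 132.144 g/mol = 716.92 g.
Actual mass collected = 716.92 g × 0.672 = 481.77 g.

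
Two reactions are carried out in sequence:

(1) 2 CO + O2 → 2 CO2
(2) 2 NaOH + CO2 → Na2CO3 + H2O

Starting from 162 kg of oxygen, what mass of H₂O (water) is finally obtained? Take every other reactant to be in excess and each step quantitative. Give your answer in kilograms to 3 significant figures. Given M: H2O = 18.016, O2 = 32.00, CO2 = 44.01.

182 kg

162 kg = 162000 g.
n(O2) = 162000 / 32.00 = 5062 mol.
Step 1 gives a 1:2 ratio of O2 to CO2, so n(CO2) = 10120 mol.
In step 2 the CO2:H2O ratio is 1:1, so n(H2O) = 10120 mol.
Mass of H2O = 10120 × 18.016 = 182400 g = 182 kg.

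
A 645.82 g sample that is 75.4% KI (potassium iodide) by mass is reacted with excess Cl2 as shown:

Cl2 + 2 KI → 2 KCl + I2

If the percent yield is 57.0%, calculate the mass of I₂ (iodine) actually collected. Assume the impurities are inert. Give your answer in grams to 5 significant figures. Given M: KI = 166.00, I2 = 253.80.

Pure KI available = 645.82 g × 0.754 = 486.948 g.
n(KI) = 486.948 g / 166.00 g/mol = 2.93342 mol.
From the equation the KI:I2 mole ratio is 2:1, so n(I2) = 2.93342 × 1/2 = 1.46671 mol.
Mass of I2 = 1.46671 mol × 253.80 g/mol = 372.251 g.
Actual mass collected = 372.251 g × 0.570 = 212.183 g.

212.18 g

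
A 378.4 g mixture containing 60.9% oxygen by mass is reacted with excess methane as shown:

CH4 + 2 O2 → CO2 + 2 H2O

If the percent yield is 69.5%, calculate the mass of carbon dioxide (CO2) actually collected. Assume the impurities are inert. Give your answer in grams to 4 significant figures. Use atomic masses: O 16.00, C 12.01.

110.1 g

Pure O2 available = 378.4 g × 0.609 = 230.45 g.
M(O2) = 2(16.00) = 32.00 g/mol.
M(CO2) = 12.01 + 2(16.00) = 44.01 g/mol.
n(O2) = 230.45 g / 32.00 g/mol = 7.2014 mol.
From the equation the O2:CO2 mole ratio is 2:1, so n(CO2) = 7.2014 × 1/2 = 3.6007 mol.
Mass of CO2 = 3.6007 mol × 44.01 g/mol = 158.47 g.
Actual mass collected = 158.47 g × 0.695 = 110.13 g.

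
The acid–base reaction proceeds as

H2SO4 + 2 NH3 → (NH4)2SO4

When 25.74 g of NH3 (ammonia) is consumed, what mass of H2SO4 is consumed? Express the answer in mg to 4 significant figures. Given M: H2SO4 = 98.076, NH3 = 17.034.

n(NH3) = 25.740 g / 17.034 g/mol = 1.5111 mol.
From the equation the NH3:H2SO4 mole ratio is 2:1, so n(H2SO4) = 1.5111 × 1/2 = 0.75555 mol.
Mass of H2SO4 = 0.75555 mol × 98.076 g/mol = 74.101 g.
Converting to mg: 74.101 g = 74100 mg.

74100 mg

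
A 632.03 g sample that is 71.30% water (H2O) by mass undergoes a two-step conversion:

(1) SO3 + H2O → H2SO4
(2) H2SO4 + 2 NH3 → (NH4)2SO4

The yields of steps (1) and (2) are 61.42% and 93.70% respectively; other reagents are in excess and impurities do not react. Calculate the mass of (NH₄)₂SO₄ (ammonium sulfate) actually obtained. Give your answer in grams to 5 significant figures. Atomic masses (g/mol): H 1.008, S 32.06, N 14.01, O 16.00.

1902.2 g

Pure H2O = 632.03 × 0.7130 = 450.637 g.
M(H2O) = 2(1.008) + 16.00 = 18.016 g/mol.
M((NH4)2SO4) = 2(14.01) + 8(1.008) + 32.06 + 4(16.00) = 132.144 g/mol.
n(H2O) = 450.637 / 18.016 = 25.0132 mol.
Step 1 (H2O:H2SO4 = 1:1): theoretical n(H2SO4) = 25.0132 mol; at 61.42% yield, n(H2SO4) = 15.3631 mol.
Step 2 (H2SO4:(NH4)2SO4 = 1:1): theoretical n((NH4)2SO4) = 15.3631 mol, so theoretical mass = 15.3631 × 132.144 = 2030.14 g.
At 93.70% yield, actual mass of (NH4)2SO4 = 2030.14 × 0.9370 = 1902.24 g.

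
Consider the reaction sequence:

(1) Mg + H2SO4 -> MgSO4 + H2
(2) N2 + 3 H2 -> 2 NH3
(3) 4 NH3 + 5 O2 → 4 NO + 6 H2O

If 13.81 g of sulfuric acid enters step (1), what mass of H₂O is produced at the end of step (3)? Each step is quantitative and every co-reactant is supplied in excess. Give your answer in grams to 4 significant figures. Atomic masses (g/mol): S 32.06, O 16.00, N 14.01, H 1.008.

2.537 g

M(H2SO4) = 2(1.008) + 32.06 + 4(16.00) = 98.076 g/mol.
M(H2O) = 2(1.008) + 16.00 = 18.016 g/mol.
n(H2SO4) = 13.81 / 98.076 = 0.14081 mol.
Reaction (1): H2SO4→H2 ratio 1:1 ⇒ n(H2) = 0.14081 mol.
Reaction (2): H2→NH3 ratio 3:2 ⇒ n(NH3) = 0.093873 mol.
Reaction (3): NH3→H2O ratio 4:6 ⇒ n(H2O) = 0.14081 mol.
Mass of H2O = 0.14081 × 18.016 = 2.5368 g.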